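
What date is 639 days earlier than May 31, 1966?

−365 (one year) → May 31, 1965 (274 left).
−31 → Apr 30, 1965 (end of Apr, 30 days; 243 left).
−30 → Mar 31, 1965 (end of Mar, 31 days; 213 left).
−31 → Feb 28, 1965 (end of Feb, 28 days; 182 left).
−28 → Jan 31, 1965 (end of Jan, 31 days; 154 left).
−31 → Dec 31, 1964 (end of Dec, 31 days; 123 left).
−31 → Nov 30, 1964 (end of Nov, 30 days; 92 left).
−30 → Oct 31, 1964 (end of Oct, 31 days; 62 left).
−31 → Sep 30, 1964 (end of Sep, 30 days; 31 left).
−30 → Aug 31, 1964 (end of Aug, 31 days; 1 left).
−1 → Aug 30, 1964.

August 30, 1964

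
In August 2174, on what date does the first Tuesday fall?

August 1, 2174 is a Monday.
The first Tuesday is therefore August 2 (1 days later).

August 2, 2174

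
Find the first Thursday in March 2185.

March 3, 2185

March 1, 2185 is a Tuesday.
The first Thursday is therefore March 3 (2 days later).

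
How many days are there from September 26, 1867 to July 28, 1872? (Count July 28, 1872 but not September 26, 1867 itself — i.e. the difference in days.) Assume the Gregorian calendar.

Sep 26, 1867 → Sep 26, 1868: 366 days (Feb 29, 1868 is in that span).
Sep 26, 1868 → Sep 26, 1869: 365 days.
Sep 26, 1869 → Sep 26, 1870: 365 days.
Sep 26, 1870 → Sep 26, 1871: 365 days.
Sep 26, 1871 → Oct 26, 1871: 30 days (September has 30).
Oct 26, 1871 → Nov 26, 1871: 31 days (October has 31).
Nov 26, 1871 → Dec 26, 1871: 30 days (November has 30).
Dec 26, 1871 → Jan 26, 1872: 31 days (December has 31).
Jan 26, 1872 → Feb 26, 1872: 31 days (January has 31).
Feb 26, 1872 → Mar 26, 1872: 29 days (February has 29).
Mar 26, 1872 → Apr 26, 1872: 31 days (March has 31).
Apr 26, 1872 → May 26, 1872: 30 days (April has 30).
May 26, 1872 → Jun 26, 1872: 31 days (May has 31).
Jun 26, 1872 → Jul 26, 1872: 30 days (June has 30).
Jul 26, 1872 → Jul 28, 1872: 2 days.
Total: 1767 days.

1767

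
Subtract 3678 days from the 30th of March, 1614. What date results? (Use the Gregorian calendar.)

−365 (one year) → Mar 30, 1613 (3313 left).
−365 (one year) → Mar 30, 1612 (2948 left).
−366 (one year; includes Feb 29, 1612) → Mar 30, 1611 (2582 left).
−365 (one year) → Mar 30, 1610 (2217 left).
−365 (one year) → Mar 30, 1609 (1852 left).
−365 (one year) → Mar 30, 1608 (1487 left).
−366 (one year; includes Feb 29, 1608) → Mar 30, 1607 (1121 left).
−365 (one year) → Mar 30, 1606 (756 left).
−365 (one year) → Mar 30, 1605 (391 left).
−30 → Feb 28, 1605 (end of Feb, 28 days; 361 left).
−28 → Jan 31, 1605 (end of Jan, 31 days; 333 left).
−31 → Dec 31, 1604 (end of Dec, 31 days; 302 left).
−31 → Nov 30, 1604 (end of Nov, 30 days; 271 left).
−30 → Oct 31, 1604 (end of Oct, 31 days; 241 left).
−31 → Sep 30, 1604 (end of Sep, 30 days; 210 left).
−30 → Aug 31, 1604 (end of Aug, 31 days; 180 left).
−31 → Jul 31, 1604 (end of Jul, 31 days; 149 left).
−31 → Jun 30, 1604 (end of Jun, 30 days; 118 left).
−30 → May 31, 1604 (end of May, 31 days; 88 left).
−31 → Apr 30, 1604 (end of Apr, 30 days; 57 left).
−30 → Mar 31, 1604 (end of Mar, 31 days; 27 left).
−27 → Mar 4, 1604.

March 4, 1604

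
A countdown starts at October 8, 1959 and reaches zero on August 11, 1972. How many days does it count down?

4691

Oct 8, 1959 → Oct 8, 1960: 366 days (Feb 29, 1960 is in that span).
Oct 8, 1960 → Oct 8, 1961: 365 days.
Oct 8, 1961 → Oct 8, 1962: 365 days.
Oct 8, 1962 → Oct 8, 1963: 365 days.
Oct 8, 1963 → Oct 8, 1964: 366 days (Feb 29, 1964 is in that span).
Oct 8, 1964 → Oct 8, 1965: 365 days.
Oct 8, 1965 → Oct 8, 1966: 365 days.
Oct 8, 1966 → Oct 8, 1967: 365 days.
Oct 8, 1967 → Oct 8, 1968: 366 days (Feb 29, 1968 is in that span).
Oct 8, 1968 → Oct 8, 1969: 365 days.
Oct 8, 1969 → Oct 8, 1970: 365 days.
Oct 8, 1970 → Oct 8, 1971: 365 days.
Oct 8, 1971 → Nov 8, 1971: 31 days (October has 31).
Nov 8, 1971 → Dec 8, 1971: 30 days (November has 30).
Dec 8, 1971 → Jan 8, 1972: 31 days (December has 31).
Jan 8, 1972 → Feb 8, 1972: 31 days (January has 31).
Feb 8, 1972 → Mar 8, 1972: 29 days (February has 29).
Mar 8, 1972 → Apr 8, 1972: 31 days (March has 31).
Apr 8, 1972 → May 8, 1972: 30 days (April has 30).
May 8, 1972 → Jun 8, 1972: 31 days (May has 31).
Jun 8, 1972 → Jul 8, 1972: 30 days (June has 30).
Jul 8, 1972 → Aug 8, 1972: 31 days (July has 31).
Aug 8, 1972 → Aug 11, 1972: 3 days.
Total: 4691 days.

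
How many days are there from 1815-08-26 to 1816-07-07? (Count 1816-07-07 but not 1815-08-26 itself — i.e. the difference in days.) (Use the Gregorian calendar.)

Aug 26, 1815 → Sep 26, 1815: 31 days (August has 31).
Sep 26, 1815 → Oct 26, 1815: 30 days (September has 30).
Oct 26, 1815 → Nov 26, 1815: 31 days (October has 31).
Nov 26, 1815 → Dec 26, 1815: 30 days (November has 30).
Dec 26, 1815 → Jan 26, 1816: 31 days (December has 31).
Jan 26, 1816 → Feb 26, 1816: 31 days (January has 31).
Feb 26, 1816 → Mar 26, 1816: 29 days (February has 29).
Mar 26, 1816 → Apr 26, 1816: 31 days (March has 31).
Apr 26, 1816 → May 26, 1816: 30 days (April has 30).
May 26, 1816 → Jun 26, 1816: 31 days (May has 31).
Jun 26, 1816 → Jul 7, 1816: 11 days.
Total: 316 days.

316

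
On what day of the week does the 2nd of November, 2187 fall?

Friday

Doomsday rule: the anchor day for the 2100s is Sunday. For year 87: 87÷12 = 7 r 3, and 3÷4 = 0, so 7+3+0 = 10.
Sunday + 10 ≡ Wednesday — that's 2187's doomsday.
In November the doomsday date is Nov 7.
Nov 2 is 5 days before Nov 7; 5 mod 7 = 5, so Wednesday − 5 = Friday.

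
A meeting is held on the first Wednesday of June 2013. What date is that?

June 1, 2013 is a Saturday.
The first Wednesday is therefore June 5 (4 days later).

June 5, 2013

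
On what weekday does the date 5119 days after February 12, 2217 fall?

First find the weekday of Feb 12, 2217. Doomsday rule: the anchor day for the 2200s is Friday. For year 17: 17÷12 = 1 r 5, and 5÷4 = 1, so 1+5+1 = 7.
Friday + 7 ≡ Friday — that's 2217's doomsday.
In February the doomsday date is Feb 28 (2217 is not a leap year).
Feb 12 is 16 days before Feb 28; 16 mod 7 = 2, so Friday − 2 = Wednesday.
5119 mod 7 = 2, so 5119 days after a Wednesday is Wednesday + 2 = Friday.

Friday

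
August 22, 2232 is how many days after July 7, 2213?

6986

Jul 7, 2213 → Jul 7, 2214: 365 days.
Jul 7, 2214 → Jul 7, 2215: 365 days.
Jul 7, 2215 → Jul 7, 2216: 366 days (Feb 29, 2216 is in that span).
Jul 7, 2216 → Jul 7, 2217: 365 days.
Jul 7, 2217 → Jul 7, 2218: 365 days.
Jul 7, 2218 → Jul 7, 2219: 365 days.
Jul 7, 2219 → Jul 7, 2220: 366 days (Feb 29, 2220 is in that span).
Jul 7, 2220 → Jul 7, 2221: 365 days.
Jul 7, 2221 → Jul 7, 2222: 365 days.
Jul 7, 2222 → Jul 7, 2223: 365 days.
Jul 7, 2223 → Jul 7, 2224: 366 days (Feb 29, 2224 is in that span).
Jul 7, 2224 → Jul 7, 2225: 365 days.
Jul 7, 2225 → Jul 7, 2226: 365 days.
Jul 7, 2226 → Jul 7, 2227: 365 days.
Jul 7, 2227 → Jul 7, 2228: 366 days (Feb 29, 2228 is in that span).
Jul 7, 2228 → Jul 7, 2229: 365 days.
Jul 7, 2229 → Jul 7, 2230: 365 days.
Jul 7, 2230 → Jul 7, 2231: 365 days.
Jul 7, 2231 → Jul 7, 2232: 366 days (Feb 29, 2232 is in that span).
Jul 7, 2232 → Aug 7, 2232: 31 days (July has 31).
Aug 7, 2232 → Aug 22, 2232: 15 days.
Total: 6986 days.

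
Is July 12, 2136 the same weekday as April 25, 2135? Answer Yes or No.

From Apr 25, 2135 to Jul 12, 2136 is 444 days.
444 mod 7 = 3, so they are different weekdays.
(Apr 25, 2135 is a Monday; Jul 12, 2136 is a Thursday.)

No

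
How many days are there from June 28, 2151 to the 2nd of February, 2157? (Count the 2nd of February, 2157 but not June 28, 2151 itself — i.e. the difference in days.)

2046

Jun 28, 2151 → Jun 28, 2152: 366 days (Feb 29, 2152 is in that span).
Jun 28, 2152 → Jun 28, 2153: 365 days.
Jun 28, 2153 → Jun 28, 2154: 365 days.
Jun 28, 2154 → Jun 28, 2155: 365 days.
Jun 28, 2155 → Jun 28, 2156: 366 days (Feb 29, 2156 is in that span).
Jun 28, 2156 → Jul 28, 2156: 30 days (June has 30).
Jul 28, 2156 → Aug 28, 2156: 31 days (July has 31).
Aug 28, 2156 → Sep 28, 2156: 31 days (August has 31).
Sep 28, 2156 → Oct 28, 2156: 30 days (September has 30).
Oct 28, 2156 → Nov 28, 2156: 31 days (October has 31).
Nov 28, 2156 → Dec 28, 2156: 30 days (November has 30).
Dec 28, 2156 → Jan 28, 2157: 31 days (December has 31).
Jan 28, 2157 → Feb 2, 2157: 5 days.
Total: 2046 days.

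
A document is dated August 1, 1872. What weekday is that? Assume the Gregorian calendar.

Thursday

Doomsday rule: the anchor day for the 1800s is Friday. For year 72: 72÷12 = 6 r 0, and 0÷4 = 0, so 6+0+0 = 6.
Friday + 6 ≡ Thursday — that's 1872's doomsday.
In August the doomsday date is Aug 8.
Aug 1 is 7 days before Aug 8; 7 mod 7 = 0, so Thursday − 0 = Thursday.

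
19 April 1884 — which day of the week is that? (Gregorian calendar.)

January 1, 1884 is a Tuesday.
Jan 1, 1884 → Feb 1, 1884: 31 days (January has 31).
Feb 1, 1884 → Mar 1, 1884: 29 days (February has 29).
Mar 1, 1884 → Apr 1, 1884: 31 days (March has 31).
Apr 1, 1884 → Apr 19, 1884: 18 days.
Total: 109 days.
109 mod 7 = 4, so Tuesday + 4 = Saturday.

Saturday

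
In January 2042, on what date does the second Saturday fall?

January 11, 2042

January 1, 2042 is a Wednesday.
The first Saturday is therefore January 4 (3 days later).
The second Saturday is 4 + 1×7 = January 11.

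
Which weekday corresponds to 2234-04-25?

Friday

Doomsday rule: the anchor day for the 2200s is Friday. For year 34: 34÷12 = 2 r 10, and 10÷4 = 2, so 2+10+2 = 14.
Friday + 14 ≡ Friday — that's 2234's doomsday.
In April the doomsday date is Apr 4.
Apr 25 is 21 days after Apr 4; 21 mod 7 = 0, so Friday + 0 = Friday.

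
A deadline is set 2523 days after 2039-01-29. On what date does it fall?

+365 (one year) → Jan 29, 2040 (2158 left).
+366 (one year; includes Feb 29, 2040) → Jan 29, 2041 (1792 left).
+365 (one year) → Jan 29, 2042 (1427 left).
+365 (one year) → Jan 29, 2043 (1062 left).
+365 (one year) → Jan 29, 2044 (697 left).
+366 (one year; includes Feb 29, 2044) → Jan 29, 2045 (331 left).
Jan has 31 days: +3 → Feb 1, 2045 (328 left).
Feb has 28 days: +28 → Mar 1, 2045 (300 left).
Mar has 31 days: +31 → Apr 1, 2045 (269 left).
Apr has 30 days: +30 → May 1, 2045 (239 left).
May has 31 days: +31 → Jun 1, 2045 (208 left).
Jun has 30 days: +30 → Jul 1, 2045 (178 left).
Jul has 31 days: +31 → Aug 1, 2045 (147 left).
Aug has 31 days: +31 → Sep 1, 2045 (116 left).
Sep has 30 days: +30 → Oct 1, 2045 (86 left).
Oct has 31 days: +31 → Nov 1, 2045 (55 left).
Nov has 30 days: +30 → Dec 1, 2045 (25 left).
+25 → Dec 26, 2045.

December 26, 2045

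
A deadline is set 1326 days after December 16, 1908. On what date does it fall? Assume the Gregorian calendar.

+365 (one year) → Dec 16, 1909 (961 left).
+365 (one year) → Dec 16, 1910 (596 left).
+365 (one year) → Dec 16, 1911 (231 left).
Dec has 31 days: +16 → Jan 1, 1912 (215 left).
Jan has 31 days: +31 → Feb 1, 1912 (184 left).
Feb has 29 days: +29 → Mar 1, 1912 (155 left).
Mar has 31 days: +31 → Apr 1, 1912 (124 left).
Apr has 30 days: +30 → May 1, 1912 (94 left).
May has 31 days: +31 → Jun 1, 1912 (63 left).
Jun has 30 days: +30 → Jul 1, 1912 (33 left).
Jul has 31 days: +31 → Aug 1, 1912 (2 left).
+2 → Aug 3, 1912.

August 3, 1912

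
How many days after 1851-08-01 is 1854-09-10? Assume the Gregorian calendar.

1136

Aug 1, 1851 → Aug 1, 1852: 366 days (Feb 29, 1852 is in that span).
Aug 1, 1852 → Aug 1, 1853: 365 days.
Aug 1, 1853 → Aug 1, 1854: 365 days.
Aug 1, 1854 → Sep 1, 1854: 31 days (August has 31).
Sep 1, 1854 → Sep 10, 1854: 9 days.
Total: 1136 days.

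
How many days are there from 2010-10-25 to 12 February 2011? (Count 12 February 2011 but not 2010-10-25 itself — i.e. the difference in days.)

Oct 25, 2010 → Nov 25, 2010: 31 days (October has 31).
Nov 25, 2010 → Dec 25, 2010: 30 days (November has 30).
Dec 25, 2010 → Jan 25, 2011: 31 days (December has 31).
Jan 25, 2011 → Feb 12, 2011: 18 days.
Total: 110 days.

110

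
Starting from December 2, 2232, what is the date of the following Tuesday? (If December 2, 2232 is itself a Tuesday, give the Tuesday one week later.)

December 4, 2232

Dec 2, 2232 is a Sunday.
From Sunday to the next Tuesday is 2 days.
Dec 2, 2232 + 2 = Dec 4, 2232.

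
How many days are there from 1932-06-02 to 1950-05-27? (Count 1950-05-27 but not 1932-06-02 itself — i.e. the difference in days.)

6568

Jun 2, 1932 → Jun 2, 1933: 365 days.
Jun 2, 1933 → Jun 2, 1934: 365 days.
Jun 2, 1934 → Jun 2, 1935: 365 days.
Jun 2, 1935 → Jun 2, 1936: 366 days (Feb 29, 1936 is in that span).
Jun 2, 1936 → Jun 2, 1937: 365 days.
Jun 2, 1937 → Jun 2, 1938: 365 days.
Jun 2, 1938 → Jun 2, 1939: 365 days.
Jun 2, 1939 → Jun 2, 1940: 366 days (Feb 29, 1940 is in that span).
Jun 2, 1940 → Jun 2, 1941: 365 days.
Jun 2, 1941 → Jun 2, 1942: 365 days.
Jun 2, 1942 → Jun 2, 1943: 365 days.
Jun 2, 1943 → Jun 2, 1944: 366 days (Feb 29, 1944 is in that span).
Jun 2, 1944 → Jun 2, 1945: 365 days.
Jun 2, 1945 → Jun 2, 1946: 365 days.
Jun 2, 1946 → Jun 2, 1947: 365 days.
Jun 2, 1947 → Jun 2, 1948: 366 days (Feb 29, 1948 is in that span).
Jun 2, 1948 → Jun 2, 1949: 365 days.
Jun 2, 1949 → Jul 2, 1949: 30 days (June has 30).
Jul 2, 1949 → Aug 2, 1949: 31 days (July has 31).
Aug 2, 1949 → Sep 2, 1949: 31 days (August has 31).
Sep 2, 1949 → Oct 2, 1949: 30 days (September has 30).
Oct 2, 1949 → Nov 2, 1949: 31 days (October has 31).
Nov 2, 1949 → Dec 2, 1949: 30 days (November has 30).
Dec 2, 1949 → Jan 2, 1950: 31 days (December has 31).
Jan 2, 1950 → Feb 2, 1950: 31 days (January has 31).
Feb 2, 1950 → Mar 2, 1950: 28 days (February has 28).
Mar 2, 1950 → Apr 2, 1950: 31 days (March has 31).
Apr 2, 1950 → May 2, 1950: 30 days (April has 30).
May 2, 1950 → May 27, 1950: 25 days.
Total: 6568 days.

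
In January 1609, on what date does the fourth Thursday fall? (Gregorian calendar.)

January 22, 1609

January 1, 1609 is a Thursday.
The first Thursday is therefore January 1 (same day).
The fourth Thursday is 1 + 3×7 = January 22.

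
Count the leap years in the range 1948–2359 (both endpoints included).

Multiples of 4 in [1948,2359]: 103.
Of those, multiples of 100: 4 (not leap unless ÷400).
Multiples of 400: 1.
Leap years = 103 − 4 + 1 = 100.

100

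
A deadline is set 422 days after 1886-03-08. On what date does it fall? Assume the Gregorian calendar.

May 4, 1887

+365 (one year) → Mar 8, 1887 (57 left).
Mar has 31 days: +24 → Apr 1, 1887 (33 left).
Apr has 30 days: +30 → May 1, 1887 (3 left).
+3 → May 4, 1887.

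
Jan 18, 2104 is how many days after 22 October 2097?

2278

Oct 22, 2097 → Oct 22, 2098: 365 days.
Oct 22, 2098 → Oct 22, 2099: 365 days.
Oct 22, 2099 → Oct 22, 2100: 365 days.
Oct 22, 2100 → Oct 22, 2101: 365 days.
Oct 22, 2101 → Oct 22, 2102: 365 days.
Oct 22, 2102 → Oct 22, 2103: 365 days.
Oct 22, 2103 → Nov 22, 2103: 31 days (October has 31).
Nov 22, 2103 → Dec 22, 2103: 30 days (November has 30).
Dec 22, 2103 → Jan 18, 2104: 27 days.
Total: 2278 days.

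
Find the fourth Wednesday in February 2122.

February 25, 2122

February 1, 2122 is a Sunday.
The first Wednesday is therefore February 4 (3 days later).
The fourth Wednesday is 4 + 3×7 = February 25.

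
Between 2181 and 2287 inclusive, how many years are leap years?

25

Multiples of 4 in [2181,2287]: 26.
Of those, multiples of 100: 1 (not leap unless ÷400).
Multiples of 400: 0.
Leap years = 26 − 1 + 0 = 25.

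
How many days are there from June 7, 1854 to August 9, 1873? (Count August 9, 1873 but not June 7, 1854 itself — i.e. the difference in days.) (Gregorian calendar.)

7003

Jun 7, 1854 → Jun 7, 1855: 365 days.
Jun 7, 1855 → Jun 7, 1856: 366 days (Feb 29, 1856 is in that span).
Jun 7, 1856 → Jun 7, 1857: 365 days.
Jun 7, 1857 → Jun 7, 1858: 365 days.
Jun 7, 1858 → Jun 7, 1859: 365 days.
Jun 7, 1859 → Jun 7, 1860: 366 days (Feb 29, 1860 is in that span).
Jun 7, 1860 → Jun 7, 1861: 365 days.
Jun 7, 1861 → Jun 7, 1862: 365 days.
Jun 7, 1862 → Jun 7, 1863: 365 days.
Jun 7, 1863 → Jun 7, 1864: 366 days (Feb 29, 1864 is in that span).
Jun 7, 1864 → Jun 7, 1865: 365 days.
Jun 7, 1865 → Jun 7, 1866: 365 days.
Jun 7, 1866 → Jun 7, 1867: 365 days.
Jun 7, 1867 → Jun 7, 1868: 366 days (Feb 29, 1868 is in that span).
Jun 7, 1868 → Jun 7, 1869: 365 days.
Jun 7, 1869 → Jun 7, 1870: 365 days.
Jun 7, 1870 → Jun 7, 1871: 365 days.
Jun 7, 1871 → Jun 7, 1872: 366 days (Feb 29, 1872 is in that span).
Jun 7, 1872 → Jun 7, 1873: 365 days.
Jun 7, 1873 → Jul 7, 1873: 30 days (June has 30).
Jul 7, 1873 → Aug 7, 1873: 31 days (July has 31).
Aug 7, 1873 → Aug 9, 1873: 2 days.
Total: 7003 days.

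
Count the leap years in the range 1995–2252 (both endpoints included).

63

Multiples of 4 in [1995,2252]: 65.
Of those, multiples of 100: 3 (not leap unless ÷400).
Multiples of 400: 1.
Leap years = 65 − 3 + 1 = 63.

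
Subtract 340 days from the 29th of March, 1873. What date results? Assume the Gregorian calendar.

April 23, 1872

−29 → Feb 28, 1873 (end of Feb, 28 days; 311 left).
−28 → Jan 31, 1873 (end of Jan, 31 days; 283 left).
−31 → Dec 31, 1872 (end of Dec, 31 days; 252 left).
−31 → Nov 30, 1872 (end of Nov, 30 days; 221 left).
−30 → Oct 31, 1872 (end of Oct, 31 days; 191 left).
−31 → Sep 30, 1872 (end of Sep, 30 days; 160 left).
−30 → Aug 31, 1872 (end of Aug, 31 days; 130 left).
−31 → Jul 31, 1872 (end of Jul, 31 days; 99 left).
−31 → Jun 30, 1872 (end of Jun, 30 days; 68 left).
−30 → May 31, 1872 (end of May, 31 days; 38 left).
−31 → Apr 30, 1872 (end of Apr, 30 days; 7 left).
−7 → Apr 23, 1872.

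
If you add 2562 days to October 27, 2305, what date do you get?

+365 (one year) → Oct 27, 2306 (2197 left).
+365 (one year) → Oct 27, 2307 (1832 left).
+366 (one year; includes Feb 29, 2308) → Oct 27, 2308 (1466 left).
+365 (one year) → Oct 27, 2309 (1101 left).
+365 (one year) → Oct 27, 2310 (736 left).
+365 (one year) → Oct 27, 2311 (371 left).
Oct has 31 days: +5 → Nov 1, 2311 (366 left).
Nov has 30 days: +30 → Dec 1, 2311 (336 left).
Dec has 31 days: +31 → Jan 1, 2312 (305 left).
Jan has 31 days: +31 → Feb 1, 2312 (274 left).
Feb has 29 days: +29 → Mar 1, 2312 (245 left).
Mar has 31 days: +31 → Apr 1, 2312 (214 left).
Apr has 30 days: +30 → May 1, 2312 (184 left).
May has 31 days: +31 → Jun 1, 2312 (153 left).
Jun has 30 days: +30 → Jul 1, 2312 (123 left).
Jul has 31 days: +31 → Aug 1, 2312 (92 left).
Aug has 31 days: +31 → Sep 1, 2312 (61 left).
Sep has 30 days: +30 → Oct 1, 2312 (31 left).
Oct has 31 days: +31 → Nov 1, 2312 (0 left).

November 1, 2312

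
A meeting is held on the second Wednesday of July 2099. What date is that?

July 1, 2099 is a Wednesday.
The first Wednesday is therefore July 1 (same day).
The second Wednesday is 1 + 1×7 = July 8.

July 8, 2099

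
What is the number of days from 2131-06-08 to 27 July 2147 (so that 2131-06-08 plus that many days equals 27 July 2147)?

5893

Jun 8, 2131 → Jun 8, 2132: 366 days (Feb 29, 2132 is in that span).
Jun 8, 2132 → Jun 8, 2133: 365 days.
Jun 8, 2133 → Jun 8, 2134: 365 days.
Jun 8, 2134 → Jun 8, 2135: 365 days.
Jun 8, 2135 → Jun 8, 2136: 366 days (Feb 29, 2136 is in that span).
Jun 8, 2136 → Jun 8, 2137: 365 days.
Jun 8, 2137 → Jun 8, 2138: 365 days.
Jun 8, 2138 → Jun 8, 2139: 365 days.
Jun 8, 2139 → Jun 8, 2140: 366 days (Feb 29, 2140 is in that span).
Jun 8, 2140 → Jun 8, 2141: 365 days.
Jun 8, 2141 → Jun 8, 2142: 365 days.
Jun 8, 2142 → Jun 8, 2143: 365 days.
Jun 8, 2143 → Jun 8, 2144: 366 days (Feb 29, 2144 is in that span).
Jun 8, 2144 → Jun 8, 2145: 365 days.
Jun 8, 2145 → Jun 8, 2146: 365 days.
Jun 8, 2146 → Jun 8, 2147: 365 days.
Jun 8, 2147 → Jul 8, 2147: 30 days (June has 30).
Jul 8, 2147 → Jul 27, 2147: 19 days.
Total: 5893 days.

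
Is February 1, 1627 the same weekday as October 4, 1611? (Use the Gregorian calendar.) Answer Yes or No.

From Oct 4, 1611 to Feb 1, 1627 is 5599 days.
5599 mod 7 = 6, so they are different weekdays.
(Oct 4, 1611 is a Tuesday; Feb 1, 1627 is a Monday.)

No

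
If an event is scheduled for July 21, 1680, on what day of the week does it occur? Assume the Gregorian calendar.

Sunday

Doomsday rule: the anchor day for the 1600s is Tuesday. For year 80: 80÷12 = 6 r 8, and 8÷4 = 2, so 6+8+2 = 16.
Tuesday + 16 ≡ Thursday — that's 1680's doomsday.
In July the doomsday date is Jul 11.
Jul 21 is 10 days after Jul 11; 10 mod 7 = 3, so Thursday + 3 = Sunday.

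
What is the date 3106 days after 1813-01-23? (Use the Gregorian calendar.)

+365 (one year) → Jan 23, 1814 (2741 left).
+365 (one year) → Jan 23, 1815 (2376 left).
+365 (one year) → Jan 23, 1816 (2011 left).
+366 (one year; includes Feb 29, 1816) → Jan 23, 1817 (1645 left).
+365 (one year) → Jan 23, 1818 (1280 left).
+365 (one year) → Jan 23, 1819 (915 left).
+365 (one year) → Jan 23, 1820 (550 left).
+366 (one year; includes Feb 29, 1820) → Jan 23, 1821 (184 left).
Jan has 31 days: +9 → Feb 1, 1821 (175 left).
Feb has 28 days: +28 → Mar 1, 1821 (147 left).
Mar has 31 days: +31 → Apr 1, 1821 (116 left).
Apr has 30 days: +30 → May 1, 1821 (86 left).
May has 31 days: +31 → Jun 1, 1821 (55 left).
Jun has 30 days: +30 → Jul 1, 1821 (25 left).
+25 → Jul 26, 1821.

July 26, 1821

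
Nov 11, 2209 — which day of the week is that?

Saturday

Doomsday rule: the anchor day for the 2200s is Friday. For year 09: 9÷12 = 0 r 9, and 9÷4 = 2, so 0+9+2 = 11.
Friday + 11 ≡ Tuesday — that's 2209's doomsday.
In November the doomsday date is Nov 7.
Nov 11 is 4 days after Nov 7; 4 mod 7 = 4, so Tuesday + 4 = Saturday.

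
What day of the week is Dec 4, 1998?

January 1, 1998 is a Thursday.
Jan 1, 1998 → Feb 1, 1998: 31 days (January has 31).
Feb 1, 1998 → Mar 1, 1998: 28 days (February has 28).
Mar 1, 1998 → Apr 1, 1998: 31 days (March has 31).
Apr 1, 1998 → May 1, 1998: 30 days (April has 30).
May 1, 1998 → Jun 1, 1998: 31 days (May has 31).
Jun 1, 1998 → Jul 1, 1998: 30 days (June has 30).
Jul 1, 1998 → Aug 1, 1998: 31 days (July has 31).
Aug 1, 1998 → Sep 1, 1998: 31 days (August has 31).
Sep 1, 1998 → Oct 1, 1998: 30 days (September has 30).
Oct 1, 1998 → Nov 1, 1998: 31 days (October has 31).
Nov 1, 1998 → Dec 1, 1998: 30 days (November has 30).
Dec 1, 1998 → Dec 4, 1998: 3 days.
Total: 337 days.
337 mod 7 = 1, so Thursday + 1 = Friday.

Friday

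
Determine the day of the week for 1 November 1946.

Friday

January 1, 1946 is a Tuesday.
Jan 1, 1946 → Feb 1, 1946: 31 days (January has 31).
Feb 1, 1946 → Mar 1, 1946: 28 days (February has 28).
Mar 1, 1946 → Apr 1, 1946: 31 days (March has 31).
Apr 1, 1946 → May 1, 1946: 30 days (April has 30).
May 1, 1946 → Jun 1, 1946: 31 days (May has 31).
Jun 1, 1946 → Jul 1, 1946: 30 days (June has 30).
Jul 1, 1946 → Aug 1, 1946: 31 days (July has 31).
Aug 1, 1946 → Sep 1, 1946: 31 days (August has 31).
Sep 1, 1946 → Oct 1, 1946: 30 days (September has 30).
Oct 1, 1946 → Nov 1, 1946: 31 days.
Total: 304 days.
304 mod 7 = 3, so Tuesday + 3 = Friday.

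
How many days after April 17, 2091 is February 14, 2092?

303

Apr 17, 2091 → May 17, 2091: 30 days (April has 30).
May 17, 2091 → Jun 17, 2091: 31 days (May has 31).
Jun 17, 2091 → Jul 17, 2091: 30 days (June has 30).
Jul 17, 2091 → Aug 17, 2091: 31 days (July has 31).
Aug 17, 2091 → Sep 17, 2091: 31 days (August has 31).
Sep 17, 2091 → Oct 17, 2091: 30 days (September has 30).
Oct 17, 2091 → Nov 17, 2091: 31 days (October has 31).
Nov 17, 2091 → Dec 17, 2091: 30 days (November has 30).
Dec 17, 2091 → Jan 17, 2092: 31 days (December has 31).
Jan 17, 2092 → Feb 14, 2092: 28 days.
Total: 303 days.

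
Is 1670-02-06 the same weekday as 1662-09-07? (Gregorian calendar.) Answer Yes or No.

From Sep 7, 1662 to Feb 6, 1670 is 2709 days.
2709 mod 7 = 0, so they are the same weekday.
(Sep 7, 1662 is a Thursday; Feb 6, 1670 is a Thursday.)

Yes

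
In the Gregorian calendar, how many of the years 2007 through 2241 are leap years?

Multiples of 4 in [2007,2241]: 59.
Of those, multiples of 100: 2 (not leap unless ÷400).
Multiples of 400: 0.
Leap years = 59 − 2 + 0 = 57.

57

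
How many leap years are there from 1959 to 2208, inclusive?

Multiples of 4 in [1959,2208]: 63.
Of those, multiples of 100: 3 (not leap unless ÷400).
Multiples of 400: 1.
Leap years = 63 − 3 + 1 = 61.

61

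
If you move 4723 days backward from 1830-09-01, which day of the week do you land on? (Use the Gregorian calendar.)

First find the weekday of Sep 1, 1830. Doomsday rule: the anchor day for the 1800s is Friday. For year 30: 30÷12 = 2 r 6, and 6÷4 = 1, so 2+6+1 = 9.
Friday + 9 ≡ Sunday — that's 1830's doomsday.
In September the doomsday date is Sep 5.
Sep 1 is 4 days before Sep 5; 4 mod 7 = 4, so Sunday − 4 = Wednesday.
4723 mod 7 = 5, so 4723 days before a Wednesday is Wednesday − 5 = Friday.

Friday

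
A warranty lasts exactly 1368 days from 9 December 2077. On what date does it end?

+365 (one year) → Dec 9, 2078 (1003 left).
+365 (one year) → Dec 9, 2079 (638 left).
+366 (one year; includes Feb 29, 2080) → Dec 9, 2080 (272 left).
Dec has 31 days: +23 → Jan 1, 2081 (249 left).
Jan has 31 days: +31 → Feb 1, 2081 (218 left).
Feb has 28 days: +28 → Mar 1, 2081 (190 left).
Mar has 31 days: +31 → Apr 1, 2081 (159 left).
Apr has 30 days: +30 → May 1, 2081 (129 left).
May has 31 days: +31 → Jun 1, 2081 (98 left).
Jun has 30 days: +30 → Jul 1, 2081 (68 left).
Jul has 31 days: +31 → Aug 1, 2081 (37 left).
Aug has 31 days: +31 → Sep 1, 2081 (6 left).
+6 → Sep 7, 2081.

September 7, 2081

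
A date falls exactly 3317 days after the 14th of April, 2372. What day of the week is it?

Thursday

Apr 14, 2372 is a Friday.
3317 mod 7 = 6, so 3317 days after a Friday is Friday + 6 = Thursday.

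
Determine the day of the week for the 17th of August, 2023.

Doomsday rule: the anchor day for the 2000s is Tuesday. For year 23: 23÷12 = 1 r 11, and 11÷4 = 2, so 1+11+2 = 14.
Tuesday + 14 ≡ Tuesday — that's 2023's doomsday.
In August the doomsday date is Aug 8.
Aug 17 is 9 days after Aug 8; 9 mod 7 = 2, so Tuesday + 2 = Thursday.

Thursday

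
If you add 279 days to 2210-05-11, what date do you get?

May has 31 days: +21 → Jun 1, 2210 (258 left).
Jun has 30 days: +30 → Jul 1, 2210 (228 left).
Jul has 31 days: +31 → Aug 1, 2210 (197 left).
Aug has 31 days: +31 → Sep 1, 2210 (166 left).
Sep has 30 days: +30 → Oct 1, 2210 (136 left).
Oct has 31 days: +31 → Nov 1, 2210 (105 left).
Nov has 30 days: +30 → Dec 1, 2210 (75 left).
Dec has 31 days: +31 → Jan 1, 2211 (44 left).
Jan has 31 days: +31 → Feb 1, 2211 (13 left).
+13 → Feb 14, 2211.

February 14, 2211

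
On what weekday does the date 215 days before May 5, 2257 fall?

May 5, 2257 is a Tuesday.
215 mod 7 = 5, so 215 days before a Tuesday is Tuesday − 5 = Thursday.

Thursday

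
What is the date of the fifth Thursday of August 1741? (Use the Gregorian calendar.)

August 1, 1741 is a Tuesday.
The first Thursday is therefore August 3 (2 days later).
The fifth Thursday is 3 + 4×7 = August 31.

August 31, 1741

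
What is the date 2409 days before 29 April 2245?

September 24, 2238

−365 (one year) → Apr 29, 2244 (2044 left).
−366 (one year; includes Feb 29, 2244) → Apr 29, 2243 (1678 left).
−365 (one year) → Apr 29, 2242 (1313 left).
−365 (one year) → Apr 29, 2241 (948 left).
−365 (one year) → Apr 29, 2240 (583 left).
−366 (one year; includes Feb 29, 2240) → Apr 29, 2239 (217 left).
−29 → Mar 31, 2239 (end of Mar, 31 days; 188 left).
−31 → Feb 28, 2239 (end of Feb, 28 days; 157 left).
−28 → Jan 31, 2239 (end of Jan, 31 days; 129 left).
−31 → Dec 31, 2238 (end of Dec, 31 days; 98 left).
−31 → Nov 30, 2238 (end of Nov, 30 days; 67 left).
−30 → Oct 31, 2238 (end of Oct, 31 days; 37 left).
−31 → Sep 30, 2238 (end of Sep, 30 days; 6 left).
−6 → Sep 24, 2238.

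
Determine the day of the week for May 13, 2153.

Sunday

Doomsday rule: the anchor day for the 2100s is Sunday. For year 53: 53÷12 = 4 r 5, and 5÷4 = 1, so 4+5+1 = 10.
Sunday + 10 ≡ Wednesday — that's 2153's doomsday.
In May the doomsday date is May 9.
May 13 is 4 days after May 9; 4 mod 7 = 4, so Wednesday + 4 = Sunday.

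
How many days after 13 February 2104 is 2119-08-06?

5653

Feb 13, 2104 → Feb 13, 2105: 366 days (Feb 29, 2104 is in that span).
Feb 13, 2105 → Feb 13, 2106: 365 days.
Feb 13, 2106 → Feb 13, 2107: 365 days.
Feb 13, 2107 → Feb 13, 2108: 365 days.
Feb 13, 2108 → Feb 13, 2109: 366 days (Feb 29, 2108 is in that span).
Feb 13, 2109 → Feb 13, 2110: 365 days.
Feb 13, 2110 → Feb 13, 2111: 365 days.
Feb 13, 2111 → Feb 13, 2112: 365 days.
Feb 13, 2112 → Feb 13, 2113: 366 days (Feb 29, 2112 is in that span).
Feb 13, 2113 → Feb 13, 2114: 365 days.
Feb 13, 2114 → Feb 13, 2115: 365 days.
Feb 13, 2115 → Feb 13, 2116: 365 days.
Feb 13, 2116 → Feb 13, 2117: 366 days (Feb 29, 2116 is in that span).
Feb 13, 2117 → Feb 13, 2118: 365 days.
Feb 13, 2118 → Feb 13, 2119: 365 days.
Feb 13, 2119 → Mar 13, 2119: 28 days (February has 28).
Mar 13, 2119 → Apr 13, 2119: 31 days (March has 31).
Apr 13, 2119 → May 13, 2119: 30 days (April has 30).
May 13, 2119 → Jun 13, 2119: 31 days (May has 31).
Jun 13, 2119 → Jul 13, 2119: 30 days (June has 30).
Jul 13, 2119 → Aug 6, 2119: 24 days.
Total: 5653 days.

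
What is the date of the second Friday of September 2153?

September 14, 2153

September 1, 2153 is a Saturday.
The first Friday is therefore September 7 (6 days later).
The second Friday is 7 + 1×7 = September 14.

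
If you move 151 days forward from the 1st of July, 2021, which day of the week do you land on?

Monday

First find the weekday of Jul 1, 2021. Doomsday rule: the anchor day for the 2000s is Tuesday. For year 21: 21÷12 = 1 r 9, and 9÷4 = 2, so 1+9+2 = 12.
Tuesday + 12 ≡ Sunday — that's 2021's doomsday.
In July the doomsday date is Jul 11.
Jul 1 is 10 days before Jul 11; 10 mod 7 = 3, so Sunday − 3 = Thursday.
151 mod 7 = 4, so 151 days after a Thursday is Thursday + 4 = Monday.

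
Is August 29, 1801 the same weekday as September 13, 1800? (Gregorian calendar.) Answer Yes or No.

From Sep 13, 1800 to Aug 29, 1801 is 350 days.
350 mod 7 = 0, so they are the same weekday.
(Sep 13, 1800 is a Saturday; Aug 29, 1801 is a Saturday.)

Yes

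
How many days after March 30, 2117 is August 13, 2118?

501

Mar 30, 2117 → Mar 30, 2118: 365 days.
Mar 30, 2118 → Apr 30, 2118: 31 days (March has 31).
Apr 30, 2118 → May 30, 2118: 30 days (April has 30).
May 30, 2118 → Jun 30, 2118: 31 days (May has 31).
Jun 30, 2118 → Jul 30, 2118: 30 days (June has 30).
Jul 30, 2118 → Aug 13, 2118: 14 days.
Total: 501 days.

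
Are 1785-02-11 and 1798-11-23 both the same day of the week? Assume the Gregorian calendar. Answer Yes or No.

Yes

From Feb 11, 1785 to Nov 23, 1798 is 5033 days.
5033 mod 7 = 0, so they are the same weekday.
(Feb 11, 1785 is a Friday; Nov 23, 1798 is a Friday.)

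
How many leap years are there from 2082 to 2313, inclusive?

55

Multiples of 4 in [2082,2313]: 58.
Of those, multiples of 100: 3 (not leap unless ÷400).
Multiples of 400: 0.
Leap years = 58 − 3 + 0 = 55.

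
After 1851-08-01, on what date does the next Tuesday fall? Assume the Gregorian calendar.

Aug 1, 1851 is a Friday.
From Friday to the next Tuesday is 4 days.
Aug 1, 1851 + 4 = Aug 5, 1851.

August 5, 1851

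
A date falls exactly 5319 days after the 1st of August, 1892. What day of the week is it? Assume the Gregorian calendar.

Sunday

First find the weekday of Aug 1, 1892. Doomsday rule: the anchor day for the 1800s is Friday. For year 92: 92÷12 = 7 r 8, and 8÷4 = 2, so 7+8+2 = 17.
Friday + 17 ≡ Monday — that's 1892's doomsday.
In August the doomsday date is Aug 8.
Aug 1 is 7 days before Aug 8; 7 mod 7 = 0, so Monday − 0 = Monday.
5319 mod 7 = 6, so 5319 days after a Monday is Monday + 6 = Sunday.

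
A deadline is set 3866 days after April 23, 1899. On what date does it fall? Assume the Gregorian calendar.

+365 (one year) → Apr 23, 1900 (3501 left).
+365 (one year) → Apr 23, 1901 (3136 left).
+365 (one year) → Apr 23, 1902 (2771 left).
+365 (one year) → Apr 23, 1903 (2406 left).
+366 (one year; includes Feb 29, 1904) → Apr 23, 1904 (2040 left).
+365 (one year) → Apr 23, 1905 (1675 left).
+365 (one year) → Apr 23, 1906 (1310 left).
+365 (one year) → Apr 23, 1907 (945 left).
+366 (one year; includes Feb 29, 1908) → Apr 23, 1908 (579 left).
+365 (one year) → Apr 23, 1909 (214 left).
Apr has 30 days: +8 → May 1, 1909 (206 left).
May has 31 days: +31 → Jun 1, 1909 (175 left).
Jun has 30 days: +30 → Jul 1, 1909 (145 left).
Jul has 31 days: +31 → Aug 1, 1909 (114 left).
Aug has 31 days: +31 → Sep 1, 1909 (83 left).
Sep has 30 days: +30 → Oct 1, 1909 (53 left).
Oct has 31 days: +31 → Nov 1, 1909 (22 left).
+22 → Nov 23, 1909.

November 23, 1909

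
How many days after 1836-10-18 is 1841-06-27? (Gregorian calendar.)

1713

Oct 18, 1836 → Oct 18, 1837: 365 days.
Oct 18, 1837 → Oct 18, 1838: 365 days.
Oct 18, 1838 → Oct 18, 1839: 365 days.
Oct 18, 1839 → Oct 18, 1840: 366 days (Feb 29, 1840 is in that span).
Oct 18, 1840 → Nov 18, 1840: 31 days (October has 31).
Nov 18, 1840 → Dec 18, 1840: 30 days (November has 30).
Dec 18, 1840 → Jan 18, 1841: 31 days (December has 31).
Jan 18, 1841 → Feb 18, 1841: 31 days (January has 31).
Feb 18, 1841 → Mar 18, 1841: 28 days (February has 28).
Mar 18, 1841 → Apr 18, 1841: 31 days (March has 31).
Apr 18, 1841 → May 18, 1841: 30 days (April has 30).
May 18, 1841 → Jun 18, 1841: 31 days (May has 31).
Jun 18, 1841 → Jun 27, 1841: 9 days.
Total: 1713 days.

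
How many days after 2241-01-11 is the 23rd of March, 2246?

Jan 11, 2241 → Jan 11, 2242: 365 days.
Jan 11, 2242 → Jan 11, 2243: 365 days.
Jan 11, 2243 → Jan 11, 2244: 365 days.
Jan 11, 2244 → Jan 11, 2245: 366 days (Feb 29, 2244 is in that span).
Jan 11, 2245 → Jan 11, 2246: 365 days.
Jan 11, 2246 → Feb 11, 2246: 31 days (January has 31).
Feb 11, 2246 → Mar 11, 2246: 28 days (February has 28).
Mar 11, 2246 → Mar 23, 2246: 12 days.
Total: 1897 days.

1897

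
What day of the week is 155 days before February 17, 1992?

Sunday

First find the weekday of Feb 17, 1992. Doomsday rule: the anchor day for the 1900s is Wednesday. For year 92: 92÷12 = 7 r 8, and 8÷4 = 2, so 7+8+2 = 17.
Wednesday + 17 ≡ Saturday — that's 1992's doomsday.
In February the doomsday date is Feb 29 (1992 is a leap year (divisible by 4)).
Feb 17 is 12 days before Feb 29; 12 mod 7 = 5, so Saturday − 5 = Monday.
155 mod 7 = 1, so 155 days before a Monday is Monday − 1 = Sunday.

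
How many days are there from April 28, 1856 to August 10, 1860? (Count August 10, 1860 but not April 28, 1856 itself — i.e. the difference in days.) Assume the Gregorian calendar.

Apr 28, 1856 → Apr 28, 1857: 365 days.
Apr 28, 1857 → Apr 28, 1858: 365 days.
Apr 28, 1858 → Apr 28, 1859: 365 days.
Apr 28, 1859 → Apr 28, 1860: 366 days (Feb 29, 1860 is in that span).
Apr 28, 1860 → May 28, 1860: 30 days (April has 30).
May 28, 1860 → Jun 28, 1860: 31 days (May has 31).
Jun 28, 1860 → Jul 28, 1860: 30 days (June has 30).
Jul 28, 1860 → Aug 10, 1860: 13 days.
Total: 1565 days.

1565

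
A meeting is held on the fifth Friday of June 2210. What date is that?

June 1, 2210 is a Friday.
The first Friday is therefore June 1 (same day).
The fifth Friday is 1 + 4×7 = June 29.

June 29, 2210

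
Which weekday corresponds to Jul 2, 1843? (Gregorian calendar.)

Doomsday rule: the anchor day for the 1800s is Friday. For year 43: 43÷12 = 3 r 7, and 7÷4 = 1, so 3+7+1 = 11.
Friday + 11 ≡ Tuesday — that's 1843's doomsday.
In July the doomsday date is Jul 11.
Jul 2 is 9 days before Jul 11; 9 mod 7 = 2, so Tuesday − 2 = Sunday.

Sunday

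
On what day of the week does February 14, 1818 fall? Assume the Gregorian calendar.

Doomsday rule: the anchor day for the 1800s is Friday. For year 18: 18÷12 = 1 r 6, and 6÷4 = 1, so 1+6+1 = 8.
Friday + 8 ≡ Saturday — that's 1818's doomsday.
In February the doomsday date is Feb 28 (1818 is not a leap year).
Feb 14 is 14 days before Feb 28; 14 mod 7 = 0, so Saturday − 0 = Saturday.

Saturday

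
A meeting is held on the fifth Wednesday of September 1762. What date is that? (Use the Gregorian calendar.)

September 1, 1762 is a Wednesday.
The first Wednesday is therefore September 1 (same day).
The fifth Wednesday is 1 + 4×7 = September 29.

September 29, 1762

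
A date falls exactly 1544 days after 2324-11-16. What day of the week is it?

Nov 16, 2324 is a Sunday.
1544 mod 7 = 4, so 1544 days after a Sunday is Sunday + 4 = Thursday.

Thursday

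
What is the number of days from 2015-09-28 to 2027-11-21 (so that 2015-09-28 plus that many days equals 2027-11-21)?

Sep 28, 2015 → Sep 28, 2016: 366 days (Feb 29, 2016 is in that span).
Sep 28, 2016 → Sep 28, 2017: 365 days.
Sep 28, 2017 → Sep 28, 2018: 365 days.
Sep 28, 2018 → Sep 28, 2019: 365 days.
Sep 28, 2019 → Sep 28, 2020: 366 days (Feb 29, 2020 is in that span).
Sep 28, 2020 → Sep 28, 2021: 365 days.
Sep 28, 2021 → Sep 28, 2022: 365 days.
Sep 28, 2022 → Sep 28, 2023: 365 days.
Sep 28, 2023 → Sep 28, 2024: 366 days (Feb 29, 2024 is in that span).
Sep 28, 2024 → Sep 28, 2025: 365 days.
Sep 28, 2025 → Sep 28, 2026: 365 days.
Sep 28, 2026 → Sep 28, 2027: 365 days.
Sep 28, 2027 → Oct 28, 2027: 30 days (September has 30).
Oct 28, 2027 → Nov 21, 2027: 24 days.
Total: 4437 days.

4437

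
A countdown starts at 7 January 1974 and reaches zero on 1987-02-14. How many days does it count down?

4786

Jan 7, 1974 → Jan 7, 1975: 365 days.
Jan 7, 1975 → Jan 7, 1976: 365 days.
Jan 7, 1976 → Jan 7, 1977: 366 days (Feb 29, 1976 is in that span).
Jan 7, 1977 → Jan 7, 1978: 365 days.
Jan 7, 1978 → Jan 7, 1979: 365 days.
Jan 7, 1979 → Jan 7, 1980: 365 days.
Jan 7, 1980 → Jan 7, 1981: 366 days (Feb 29, 1980 is in that span).
Jan 7, 1981 → Jan 7, 1982: 365 days.
Jan 7, 1982 → Jan 7, 1983: 365 days.
Jan 7, 1983 → Jan 7, 1984: 365 days.
Jan 7, 1984 → Jan 7, 1985: 366 days (Feb 29, 1984 is in that span).
Jan 7, 1985 → Jan 7, 1986: 365 days.
Jan 7, 1986 → Jan 7, 1987: 365 days.
Jan 7, 1987 → Feb 7, 1987: 31 days (January has 31).
Feb 7, 1987 → Feb 14, 1987: 7 days.
Total: 4786 days.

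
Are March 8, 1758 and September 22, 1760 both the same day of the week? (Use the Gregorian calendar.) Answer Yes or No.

No

From Mar 8, 1758 to Sep 22, 1760 is 929 days.
929 mod 7 = 5, so they are different weekdays.
(Mar 8, 1758 is a Wednesday; Sep 22, 1760 is a Monday.)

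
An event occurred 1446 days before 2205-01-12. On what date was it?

−366 (one year; includes Feb 29, 2204) → Jan 12, 2204 (1080 left).
−365 (one year) → Jan 12, 2203 (715 left).
−365 (one year) → Jan 12, 2202 (350 left).
−12 → Dec 31, 2201 (end of Dec, 31 days; 338 left).
−31 → Nov 30, 2201 (end of Nov, 30 days; 307 left).
−30 → Oct 31, 2201 (end of Oct, 31 days; 277 left).
−31 → Sep 30, 2201 (end of Sep, 30 days; 246 left).
−30 → Aug 31, 2201 (end of Aug, 31 days; 216 left).
−31 → Jul 31, 2201 (end of Jul, 31 days; 185 left).
−31 → Jun 30, 2201 (end of Jun, 30 days; 154 left).
−30 → May 31, 2201 (end of May, 31 days; 124 left).
−31 → Apr 30, 2201 (end of Apr, 30 days; 93 left).
−30 → Mar 31, 2201 (end of Mar, 31 days; 63 left).
−31 → Feb 28, 2201 (end of Feb, 28 days; 32 left).
−28 → Jan 31, 2201 (end of Jan, 31 days; 4 left).
−4 → Jan 27, 2201.

January 27, 2201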